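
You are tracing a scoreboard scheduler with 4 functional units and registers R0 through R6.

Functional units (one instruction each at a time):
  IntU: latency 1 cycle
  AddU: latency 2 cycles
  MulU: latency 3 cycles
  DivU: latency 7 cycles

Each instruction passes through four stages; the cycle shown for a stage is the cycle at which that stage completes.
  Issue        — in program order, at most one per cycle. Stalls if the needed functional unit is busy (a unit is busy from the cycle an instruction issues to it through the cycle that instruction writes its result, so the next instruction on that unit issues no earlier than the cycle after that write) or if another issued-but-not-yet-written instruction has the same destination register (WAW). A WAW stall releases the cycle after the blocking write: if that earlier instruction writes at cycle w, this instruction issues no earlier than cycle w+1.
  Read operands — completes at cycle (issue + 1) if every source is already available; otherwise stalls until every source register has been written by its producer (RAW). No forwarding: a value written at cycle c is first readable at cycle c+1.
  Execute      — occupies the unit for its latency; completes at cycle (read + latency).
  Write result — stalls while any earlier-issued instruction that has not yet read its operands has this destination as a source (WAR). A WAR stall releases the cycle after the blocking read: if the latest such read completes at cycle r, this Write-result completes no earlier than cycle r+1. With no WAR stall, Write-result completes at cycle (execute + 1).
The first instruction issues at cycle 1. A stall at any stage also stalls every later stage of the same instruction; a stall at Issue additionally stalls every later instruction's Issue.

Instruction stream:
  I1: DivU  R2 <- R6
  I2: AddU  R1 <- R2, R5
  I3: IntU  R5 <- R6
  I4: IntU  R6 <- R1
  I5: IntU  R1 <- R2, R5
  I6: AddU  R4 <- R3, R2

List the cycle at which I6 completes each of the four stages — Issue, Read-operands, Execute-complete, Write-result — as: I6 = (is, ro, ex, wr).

I6 = (19, 20, 22, 23)

I1  is:1  ro:2  ex:9  wr:10
I2  is:2  ro:11  ex:13  wr:14  — RAW R2: wait I1 write@10
I3  is:3  ro:4  ex:5  wr:12  — WAR R5: wait I2 read@11
I4  is:13  ro:15  ex:16  wr:17  — struct: IntU busy until I3 writes@12, RAW R1: wait I2 write@14
I5  is:18  ro:19  ex:20  wr:21  — struct: IntU busy until I4 writes@17
I6  is:19  ro:20  ex:22  wr:23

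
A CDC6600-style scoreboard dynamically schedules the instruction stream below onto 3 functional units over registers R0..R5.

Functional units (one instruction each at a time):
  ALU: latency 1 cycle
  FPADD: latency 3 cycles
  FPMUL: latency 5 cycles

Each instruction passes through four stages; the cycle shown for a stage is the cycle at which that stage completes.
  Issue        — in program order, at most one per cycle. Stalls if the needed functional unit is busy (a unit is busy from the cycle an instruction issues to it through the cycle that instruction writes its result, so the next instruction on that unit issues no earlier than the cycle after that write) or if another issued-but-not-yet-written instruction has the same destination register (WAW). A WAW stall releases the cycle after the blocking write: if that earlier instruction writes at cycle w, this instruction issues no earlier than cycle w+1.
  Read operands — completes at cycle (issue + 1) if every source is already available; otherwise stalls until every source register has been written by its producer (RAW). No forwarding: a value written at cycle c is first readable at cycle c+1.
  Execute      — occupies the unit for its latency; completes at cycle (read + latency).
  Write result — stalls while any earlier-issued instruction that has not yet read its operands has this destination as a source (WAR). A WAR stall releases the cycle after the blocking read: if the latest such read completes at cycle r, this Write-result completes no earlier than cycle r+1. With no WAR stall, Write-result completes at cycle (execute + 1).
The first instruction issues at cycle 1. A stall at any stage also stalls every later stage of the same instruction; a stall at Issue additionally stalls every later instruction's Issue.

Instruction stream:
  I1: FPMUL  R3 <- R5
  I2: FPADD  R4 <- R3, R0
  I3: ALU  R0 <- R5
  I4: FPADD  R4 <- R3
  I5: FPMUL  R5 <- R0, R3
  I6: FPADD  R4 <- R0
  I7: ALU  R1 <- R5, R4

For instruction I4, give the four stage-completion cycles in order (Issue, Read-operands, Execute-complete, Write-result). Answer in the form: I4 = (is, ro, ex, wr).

I1  is:1  ro:2  ex:7  wr:8
I2  is:2  ro:9  ex:12  wr:13  — RAW R3: wait I1 write@8
I3  is:3  ro:4  ex:5  wr:10  — WAR R0: wait I2 read@9
I4  is:14  ro:15  ex:18  wr:19  — struct: FPADD busy until I2 writes@13
I5  is:15  ro:16  ex:21  wr:22
I6  is:20  ro:21  ex:24  wr:25  — struct: FPADD busy until I4 writes@19
I7  is:21  ro:26  ex:27  wr:28  — RAW R4: wait I6 write@25

I4 = (14, 15, 18, 19)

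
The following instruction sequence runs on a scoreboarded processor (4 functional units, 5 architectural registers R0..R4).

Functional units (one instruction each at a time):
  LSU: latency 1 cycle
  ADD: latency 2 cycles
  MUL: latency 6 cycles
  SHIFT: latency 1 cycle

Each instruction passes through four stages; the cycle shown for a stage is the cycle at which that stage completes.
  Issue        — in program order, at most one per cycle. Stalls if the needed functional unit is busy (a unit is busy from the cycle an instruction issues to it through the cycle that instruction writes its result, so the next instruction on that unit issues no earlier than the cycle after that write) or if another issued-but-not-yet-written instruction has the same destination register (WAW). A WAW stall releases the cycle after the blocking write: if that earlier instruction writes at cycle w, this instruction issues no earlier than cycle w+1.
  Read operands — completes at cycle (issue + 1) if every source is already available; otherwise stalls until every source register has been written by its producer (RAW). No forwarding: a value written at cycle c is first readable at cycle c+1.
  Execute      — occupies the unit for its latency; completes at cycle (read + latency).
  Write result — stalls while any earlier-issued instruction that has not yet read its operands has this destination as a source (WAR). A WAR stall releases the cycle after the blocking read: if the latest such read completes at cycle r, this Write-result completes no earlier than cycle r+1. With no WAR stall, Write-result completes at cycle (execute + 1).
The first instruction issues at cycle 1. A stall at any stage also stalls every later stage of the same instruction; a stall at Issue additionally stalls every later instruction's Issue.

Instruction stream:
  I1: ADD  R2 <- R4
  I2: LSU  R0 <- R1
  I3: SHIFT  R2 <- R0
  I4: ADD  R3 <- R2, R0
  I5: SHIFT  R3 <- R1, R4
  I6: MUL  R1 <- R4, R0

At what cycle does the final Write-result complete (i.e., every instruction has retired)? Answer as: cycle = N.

[1] I1 issues→ADD
[2] I1 reads | I2 issues→LSU
[3] I2 reads
[4] I1 exec-done | I2 exec-done
[5] I1 writes R2 | I2 writes R0
[6] I3 issues→SHIFT
[7] I3 reads | I4 issues→ADD
[8] I3 exec-done
[9] I3 writes R2
[10] I4 reads
[12] I4 exec-done
[13] I4 writes R3
[14] I5 issues→SHIFT
[15] I5 reads | I6 issues→MUL
[16] I5 exec-done | I6 reads
[17] I5 writes R3
[22] I6 exec-done
[23] I6 writes R1

cycle = 23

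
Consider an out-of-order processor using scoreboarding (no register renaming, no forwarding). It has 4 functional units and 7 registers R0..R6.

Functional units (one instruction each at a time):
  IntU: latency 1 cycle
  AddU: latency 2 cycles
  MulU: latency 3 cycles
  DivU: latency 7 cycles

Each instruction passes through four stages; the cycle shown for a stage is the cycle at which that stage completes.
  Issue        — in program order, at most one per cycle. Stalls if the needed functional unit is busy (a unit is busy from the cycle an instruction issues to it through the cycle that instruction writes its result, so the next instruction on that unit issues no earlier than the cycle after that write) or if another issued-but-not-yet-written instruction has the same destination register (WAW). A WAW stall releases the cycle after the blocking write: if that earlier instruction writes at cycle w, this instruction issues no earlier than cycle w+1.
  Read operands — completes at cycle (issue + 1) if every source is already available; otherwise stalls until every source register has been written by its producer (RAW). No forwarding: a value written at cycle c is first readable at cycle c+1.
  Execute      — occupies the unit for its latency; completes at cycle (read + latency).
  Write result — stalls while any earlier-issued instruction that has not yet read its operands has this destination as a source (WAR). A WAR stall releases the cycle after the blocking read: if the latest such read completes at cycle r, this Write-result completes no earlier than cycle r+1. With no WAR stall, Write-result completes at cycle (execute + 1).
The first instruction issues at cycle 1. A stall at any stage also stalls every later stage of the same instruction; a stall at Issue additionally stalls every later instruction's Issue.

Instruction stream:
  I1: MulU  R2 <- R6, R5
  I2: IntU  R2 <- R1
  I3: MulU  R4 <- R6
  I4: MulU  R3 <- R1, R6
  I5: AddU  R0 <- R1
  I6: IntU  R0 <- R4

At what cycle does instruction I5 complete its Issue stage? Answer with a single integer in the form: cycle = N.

cycle = 15

I1 -> (1, 2, 5, 6)
I2 -> (7, 8, 9, 10)  // WAW R2: wait I1 write@6
I3 -> (8, 9, 12, 13)
I4 -> (14, 15, 18, 19)  // struct: MulU busy until I3 writes@13
I5 -> (15, 16, 18, 19)
I6 -> (20, 21, 22, 23)  // WAW R0: wait I5 write@19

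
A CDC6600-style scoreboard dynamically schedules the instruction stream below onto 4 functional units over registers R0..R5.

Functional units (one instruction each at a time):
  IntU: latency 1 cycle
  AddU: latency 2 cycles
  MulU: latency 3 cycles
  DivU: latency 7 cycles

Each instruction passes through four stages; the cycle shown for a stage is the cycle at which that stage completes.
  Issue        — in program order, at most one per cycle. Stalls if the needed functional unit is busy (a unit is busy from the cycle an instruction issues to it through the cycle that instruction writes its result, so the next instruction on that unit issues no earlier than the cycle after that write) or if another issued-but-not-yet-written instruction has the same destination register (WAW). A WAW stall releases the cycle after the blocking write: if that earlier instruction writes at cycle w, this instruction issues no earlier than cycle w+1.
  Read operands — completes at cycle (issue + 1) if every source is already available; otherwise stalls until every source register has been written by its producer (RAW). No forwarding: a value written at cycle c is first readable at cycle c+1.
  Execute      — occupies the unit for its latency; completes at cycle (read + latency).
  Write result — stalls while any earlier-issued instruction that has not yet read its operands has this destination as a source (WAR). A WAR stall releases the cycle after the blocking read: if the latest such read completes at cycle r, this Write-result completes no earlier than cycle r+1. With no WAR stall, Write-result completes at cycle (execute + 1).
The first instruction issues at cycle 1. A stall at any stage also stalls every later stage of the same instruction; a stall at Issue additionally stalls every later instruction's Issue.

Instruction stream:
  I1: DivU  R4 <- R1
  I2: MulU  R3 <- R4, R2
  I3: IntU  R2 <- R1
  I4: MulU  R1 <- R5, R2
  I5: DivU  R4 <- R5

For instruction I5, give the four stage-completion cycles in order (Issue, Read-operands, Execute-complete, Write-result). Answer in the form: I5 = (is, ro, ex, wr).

[1] I1 issues→DivU
[2] I1 reads, I2 issues→MulU
[3] I3 issues→IntU
[4] I3 reads
[5] I3 exec-done
[9] I1 exec-done
[10] I1 writes R4
[11] I2 reads
[12] I3 writes R2
[14] I2 exec-done
[15] I2 writes R3
[16] I4 issues→MulU
[17] I4 reads, I5 issues→DivU
[18] I5 reads
[20] I4 exec-done
[21] I4 writes R1
[25] I5 exec-done
[26] I5 writes R4

I5 = (17, 18, 25, 26)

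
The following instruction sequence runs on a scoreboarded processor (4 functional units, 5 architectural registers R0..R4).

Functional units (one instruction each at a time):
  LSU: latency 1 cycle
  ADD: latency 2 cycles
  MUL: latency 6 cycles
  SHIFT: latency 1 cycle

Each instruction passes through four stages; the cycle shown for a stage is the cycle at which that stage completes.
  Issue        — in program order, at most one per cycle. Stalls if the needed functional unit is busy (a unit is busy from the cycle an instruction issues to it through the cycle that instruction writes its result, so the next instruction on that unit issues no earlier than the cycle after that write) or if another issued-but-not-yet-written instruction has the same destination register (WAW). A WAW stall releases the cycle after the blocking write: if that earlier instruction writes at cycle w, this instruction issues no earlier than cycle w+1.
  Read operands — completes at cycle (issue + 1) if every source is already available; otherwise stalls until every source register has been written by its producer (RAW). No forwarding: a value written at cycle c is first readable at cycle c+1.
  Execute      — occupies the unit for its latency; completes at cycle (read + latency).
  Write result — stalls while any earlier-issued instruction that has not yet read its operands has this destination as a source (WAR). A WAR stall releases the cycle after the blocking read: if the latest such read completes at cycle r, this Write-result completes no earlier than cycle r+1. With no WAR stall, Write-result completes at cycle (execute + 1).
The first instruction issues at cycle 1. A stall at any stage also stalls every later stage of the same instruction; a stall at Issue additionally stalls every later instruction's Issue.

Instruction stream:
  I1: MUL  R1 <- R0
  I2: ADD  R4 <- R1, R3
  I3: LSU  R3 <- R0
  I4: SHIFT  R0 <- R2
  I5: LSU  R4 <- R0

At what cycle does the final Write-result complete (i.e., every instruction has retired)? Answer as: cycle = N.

t=1  issue I1 (MUL)
t=2  I1 read-ops, issue I2 (ADD)
t=3  issue I3 (LSU)
t=4  I3 read-ops, issue I4 (SHIFT)
t=5  I3 finished on LSU, I4 read-ops
t=6  I4 finished on SHIFT
t=7  I4→R0
t=8  I1 finished on MUL
t=9  I1→R1
t=10  I2 read-ops
t=11  I3→R3
t=12  I2 finished on ADD
t=13  I2→R4
t=14  issue I5 (LSU)
t=15  I5 read-ops
t=16  I5 finished on LSU
t=17  I5→R4

cycle = 17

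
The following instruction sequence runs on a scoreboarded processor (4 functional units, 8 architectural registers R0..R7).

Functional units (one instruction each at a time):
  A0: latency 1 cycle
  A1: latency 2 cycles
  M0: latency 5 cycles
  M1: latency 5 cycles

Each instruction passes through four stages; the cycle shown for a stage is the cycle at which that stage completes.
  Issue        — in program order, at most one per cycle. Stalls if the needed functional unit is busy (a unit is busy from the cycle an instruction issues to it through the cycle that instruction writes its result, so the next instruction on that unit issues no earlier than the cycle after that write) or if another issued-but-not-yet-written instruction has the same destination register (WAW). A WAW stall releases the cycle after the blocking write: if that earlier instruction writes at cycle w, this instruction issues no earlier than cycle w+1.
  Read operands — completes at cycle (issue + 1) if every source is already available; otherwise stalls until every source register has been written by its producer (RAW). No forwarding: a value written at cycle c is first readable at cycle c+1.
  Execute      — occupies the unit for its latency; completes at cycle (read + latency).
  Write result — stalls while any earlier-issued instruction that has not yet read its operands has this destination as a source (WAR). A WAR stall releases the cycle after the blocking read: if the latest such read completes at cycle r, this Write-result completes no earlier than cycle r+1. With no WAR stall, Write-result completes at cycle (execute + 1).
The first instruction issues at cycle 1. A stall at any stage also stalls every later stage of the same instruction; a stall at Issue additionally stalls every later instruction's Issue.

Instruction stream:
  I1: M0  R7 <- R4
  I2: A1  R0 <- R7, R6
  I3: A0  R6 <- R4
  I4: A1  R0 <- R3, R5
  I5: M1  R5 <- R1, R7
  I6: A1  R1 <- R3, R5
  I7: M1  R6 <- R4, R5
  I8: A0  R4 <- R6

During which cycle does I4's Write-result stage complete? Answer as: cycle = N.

cycle = 17

I1  is:1  ro:2  ex:7  wr:8
I2  is:2  ro:9  ex:11  wr:12  — RAW R7: wait I1 write@8
I3  is:3  ro:4  ex:5  wr:10  — WAR R6: wait I2 read@9
I4  is:13  ro:14  ex:16  wr:17  — struct: A1 busy until I2 writes@12
I5  is:14  ro:15  ex:20  wr:21
I6  is:18  ro:22  ex:24  wr:25  — struct: A1 busy until I4 writes@17, RAW R5: wait I5 write@21
I7  is:22  ro:23  ex:28  wr:29  — struct: M1 busy until I5 writes@21
I8  is:23  ro:30  ex:31  wr:32  — RAW R6: wait I7 write@29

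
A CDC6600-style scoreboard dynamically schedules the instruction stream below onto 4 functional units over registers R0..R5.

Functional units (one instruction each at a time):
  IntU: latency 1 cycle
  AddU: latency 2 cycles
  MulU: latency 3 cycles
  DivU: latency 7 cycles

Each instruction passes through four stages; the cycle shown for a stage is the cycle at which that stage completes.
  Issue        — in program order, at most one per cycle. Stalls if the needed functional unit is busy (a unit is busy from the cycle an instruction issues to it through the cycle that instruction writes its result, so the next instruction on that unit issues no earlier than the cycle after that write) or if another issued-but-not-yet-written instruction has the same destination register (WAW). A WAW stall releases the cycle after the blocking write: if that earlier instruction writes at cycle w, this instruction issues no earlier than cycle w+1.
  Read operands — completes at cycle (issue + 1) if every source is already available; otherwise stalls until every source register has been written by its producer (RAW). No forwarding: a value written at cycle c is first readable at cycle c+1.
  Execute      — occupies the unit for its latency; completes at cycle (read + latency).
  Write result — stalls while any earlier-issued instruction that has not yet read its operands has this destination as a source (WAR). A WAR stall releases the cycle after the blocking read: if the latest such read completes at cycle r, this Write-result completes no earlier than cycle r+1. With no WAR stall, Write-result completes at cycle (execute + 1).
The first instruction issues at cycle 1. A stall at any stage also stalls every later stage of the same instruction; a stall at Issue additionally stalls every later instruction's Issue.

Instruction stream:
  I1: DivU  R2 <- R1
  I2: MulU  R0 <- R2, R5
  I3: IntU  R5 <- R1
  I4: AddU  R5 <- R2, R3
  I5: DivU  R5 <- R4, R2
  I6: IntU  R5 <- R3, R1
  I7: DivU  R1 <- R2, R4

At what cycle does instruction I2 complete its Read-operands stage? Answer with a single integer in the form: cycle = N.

cycle = 11

I1: IS=1 RO=2 EX=9 WR=10
I2: IS=2 RO=11 EX=14 WR=15  [RAW R2: wait I1 write@10]
I3: IS=3 RO=4 EX=5 WR=12  [WAR R5: wait I2 read@11]
I4: IS=13 RO=14 EX=16 WR=17  [WAW R5: wait I3 write@12]
I5: IS=18 RO=19 EX=26 WR=27  [WAW R5: wait I4 write@17]
I6: IS=28 RO=29 EX=30 WR=31  [WAW R5: wait I5 write@27]
I7: IS=29 RO=30 EX=37 WR=38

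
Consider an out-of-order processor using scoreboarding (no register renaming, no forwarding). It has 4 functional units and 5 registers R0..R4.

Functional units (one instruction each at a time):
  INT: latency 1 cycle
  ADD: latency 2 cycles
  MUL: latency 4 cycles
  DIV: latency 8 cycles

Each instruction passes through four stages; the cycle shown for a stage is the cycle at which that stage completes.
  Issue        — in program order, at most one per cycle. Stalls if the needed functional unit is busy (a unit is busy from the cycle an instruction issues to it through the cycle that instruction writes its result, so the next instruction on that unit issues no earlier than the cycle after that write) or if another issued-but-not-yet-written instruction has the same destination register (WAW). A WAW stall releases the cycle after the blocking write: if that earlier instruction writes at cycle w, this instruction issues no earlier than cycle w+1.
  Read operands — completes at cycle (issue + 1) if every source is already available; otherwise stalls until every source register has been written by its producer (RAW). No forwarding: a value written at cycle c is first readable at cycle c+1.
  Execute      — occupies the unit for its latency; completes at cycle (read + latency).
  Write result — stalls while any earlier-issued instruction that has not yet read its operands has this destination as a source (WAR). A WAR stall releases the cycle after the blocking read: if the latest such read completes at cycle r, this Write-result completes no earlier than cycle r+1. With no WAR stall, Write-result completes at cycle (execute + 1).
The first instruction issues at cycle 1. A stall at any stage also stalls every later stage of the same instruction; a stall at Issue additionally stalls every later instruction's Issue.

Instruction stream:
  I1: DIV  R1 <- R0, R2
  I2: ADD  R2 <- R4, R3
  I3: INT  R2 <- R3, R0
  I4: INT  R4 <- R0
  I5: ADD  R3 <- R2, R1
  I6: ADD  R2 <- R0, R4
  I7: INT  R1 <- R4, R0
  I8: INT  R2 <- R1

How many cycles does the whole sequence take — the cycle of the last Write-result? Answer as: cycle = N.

I1 -> (1, 2, 10, 11)
I2 -> (2, 3, 5, 6)
I3 -> (7, 8, 9, 10)  // WAW R2: wait I2 write@6
I4 -> (11, 12, 13, 14)  // struct: INT busy until I3 writes@10
I5 -> (12, 13, 15, 16)
I6 -> (17, 18, 20, 21)  // struct: ADD busy until I5 writes@16
I7 -> (18, 19, 20, 21)
I8 -> (22, 23, 24, 25)  // struct: INT busy until I7 writes@21

cycle = 25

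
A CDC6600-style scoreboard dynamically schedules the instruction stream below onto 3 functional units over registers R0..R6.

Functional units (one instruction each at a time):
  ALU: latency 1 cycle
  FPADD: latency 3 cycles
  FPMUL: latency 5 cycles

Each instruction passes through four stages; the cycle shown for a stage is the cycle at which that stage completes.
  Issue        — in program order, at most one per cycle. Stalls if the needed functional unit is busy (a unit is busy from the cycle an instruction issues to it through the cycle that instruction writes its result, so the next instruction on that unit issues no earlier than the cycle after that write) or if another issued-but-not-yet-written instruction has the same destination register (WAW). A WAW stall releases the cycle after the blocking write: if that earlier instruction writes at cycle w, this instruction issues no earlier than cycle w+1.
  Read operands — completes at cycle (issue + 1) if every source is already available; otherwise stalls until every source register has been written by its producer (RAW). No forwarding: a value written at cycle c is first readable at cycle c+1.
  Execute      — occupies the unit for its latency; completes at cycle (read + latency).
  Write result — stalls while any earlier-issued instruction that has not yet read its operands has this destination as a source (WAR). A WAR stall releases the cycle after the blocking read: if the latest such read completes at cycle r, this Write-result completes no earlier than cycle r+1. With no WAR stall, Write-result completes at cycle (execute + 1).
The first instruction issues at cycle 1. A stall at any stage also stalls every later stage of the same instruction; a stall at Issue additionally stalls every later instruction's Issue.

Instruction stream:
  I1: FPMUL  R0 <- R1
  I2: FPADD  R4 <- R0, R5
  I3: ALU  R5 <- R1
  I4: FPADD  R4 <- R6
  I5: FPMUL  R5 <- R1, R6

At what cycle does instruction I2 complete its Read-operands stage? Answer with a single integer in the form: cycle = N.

cycle = 9

[1] I1→FPMUL
[2] I1 RO, I2→FPADD
[3] I3→ALU
[4] I3 RO
[5] I3 EX
[7] I1 EX
[8] I1 WR R0
[9] I2 RO
[10] I3 WR R5
[12] I2 EX
[13] I2 WR R4
[14] I4→FPADD
[15] I4 RO, I5→FPMUL
[16] I5 RO
[18] I4 EX
[19] I4 WR R4
[21] I5 EX
[22] I5 WR R5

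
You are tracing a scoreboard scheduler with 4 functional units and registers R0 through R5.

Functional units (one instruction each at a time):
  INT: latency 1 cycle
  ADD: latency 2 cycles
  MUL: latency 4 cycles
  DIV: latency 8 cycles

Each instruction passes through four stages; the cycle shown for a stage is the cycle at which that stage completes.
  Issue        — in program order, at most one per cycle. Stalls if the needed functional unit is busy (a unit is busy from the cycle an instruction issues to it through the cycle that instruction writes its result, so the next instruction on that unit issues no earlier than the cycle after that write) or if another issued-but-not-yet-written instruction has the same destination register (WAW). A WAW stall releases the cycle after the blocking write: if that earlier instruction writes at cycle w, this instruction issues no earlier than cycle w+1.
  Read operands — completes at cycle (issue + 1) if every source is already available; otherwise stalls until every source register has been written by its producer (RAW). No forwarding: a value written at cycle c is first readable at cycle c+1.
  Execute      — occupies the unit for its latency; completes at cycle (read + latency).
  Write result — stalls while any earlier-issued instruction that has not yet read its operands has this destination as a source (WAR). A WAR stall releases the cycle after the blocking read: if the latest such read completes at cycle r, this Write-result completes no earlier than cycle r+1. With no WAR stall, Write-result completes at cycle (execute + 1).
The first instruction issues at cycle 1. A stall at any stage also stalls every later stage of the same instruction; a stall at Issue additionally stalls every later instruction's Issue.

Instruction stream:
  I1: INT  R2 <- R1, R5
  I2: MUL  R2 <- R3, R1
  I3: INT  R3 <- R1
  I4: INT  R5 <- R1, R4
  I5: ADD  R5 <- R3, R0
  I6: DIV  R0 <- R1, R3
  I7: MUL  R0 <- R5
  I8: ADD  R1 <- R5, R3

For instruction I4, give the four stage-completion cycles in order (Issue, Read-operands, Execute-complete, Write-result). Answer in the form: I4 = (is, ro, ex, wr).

[1] issue I1 (INT)
[2] I1 read-ops
[3] I1 finished on INT
[4] I1→R2
[5] issue I2 (MUL)
[6] I2 read-ops; issue I3 (INT)
[7] I3 read-ops
[8] I3 finished on INT
[9] I3→R3
[10] I2 finished on MUL; issue I4 (INT)
[11] I2→R2; I4 read-ops
[12] I4 finished on INT
[13] I4→R5
[14] issue I5 (ADD)
[15] I5 read-ops; issue I6 (DIV)
[16] I6 read-ops
[17] I5 finished on ADD
[18] I5→R5
[24] I6 finished on DIV
[25] I6→R0
[26] issue I7 (MUL)
[27] I7 read-ops; issue I8 (ADD)
[28] I8 read-ops
[30] I8 finished on ADD
[31] I7 finished on MUL; I8→R1
[32] I7→R0

I4 = (10, 11, 12, 13)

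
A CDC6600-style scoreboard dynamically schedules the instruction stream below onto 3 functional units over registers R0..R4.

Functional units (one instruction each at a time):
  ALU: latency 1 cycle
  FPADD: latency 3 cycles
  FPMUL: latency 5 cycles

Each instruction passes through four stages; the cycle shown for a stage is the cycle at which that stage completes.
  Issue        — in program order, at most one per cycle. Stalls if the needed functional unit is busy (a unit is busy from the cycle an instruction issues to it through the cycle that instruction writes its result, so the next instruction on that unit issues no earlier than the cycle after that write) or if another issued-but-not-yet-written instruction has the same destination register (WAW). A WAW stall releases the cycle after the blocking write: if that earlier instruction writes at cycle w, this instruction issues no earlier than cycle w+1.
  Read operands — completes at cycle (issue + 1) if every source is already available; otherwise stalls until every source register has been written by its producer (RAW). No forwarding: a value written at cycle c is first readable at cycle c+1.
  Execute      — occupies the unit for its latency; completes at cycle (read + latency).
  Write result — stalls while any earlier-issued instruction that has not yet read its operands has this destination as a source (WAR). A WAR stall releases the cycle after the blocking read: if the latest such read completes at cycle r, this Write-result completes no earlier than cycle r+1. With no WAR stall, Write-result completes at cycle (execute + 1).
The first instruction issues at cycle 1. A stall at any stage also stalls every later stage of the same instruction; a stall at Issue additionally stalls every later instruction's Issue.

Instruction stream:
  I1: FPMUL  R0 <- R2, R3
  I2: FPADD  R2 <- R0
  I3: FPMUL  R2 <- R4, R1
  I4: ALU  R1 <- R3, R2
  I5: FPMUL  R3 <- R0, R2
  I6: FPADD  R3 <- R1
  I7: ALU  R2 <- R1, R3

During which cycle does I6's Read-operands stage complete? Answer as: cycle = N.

  I1 | 1 | 2 | 7 | 8
  I2 | 2 | 9 | 12 | 13   RAW R0: wait I1 write@8
  I3 | 14 | 15 | 20 | 21   WAW R2: wait I2 write@13
  I4 | 15 | 22 | 23 | 24   RAW R2: wait I3 write@21
  I5 | 22 | 23 | 28 | 29   struct: FPMUL busy until I3 writes@21
  I6 | 30 | 31 | 34 | 35   WAW R3: wait I5 write@29
  I7 | 31 | 36 | 37 | 38   RAW R3: wait I6 write@35

cycle = 31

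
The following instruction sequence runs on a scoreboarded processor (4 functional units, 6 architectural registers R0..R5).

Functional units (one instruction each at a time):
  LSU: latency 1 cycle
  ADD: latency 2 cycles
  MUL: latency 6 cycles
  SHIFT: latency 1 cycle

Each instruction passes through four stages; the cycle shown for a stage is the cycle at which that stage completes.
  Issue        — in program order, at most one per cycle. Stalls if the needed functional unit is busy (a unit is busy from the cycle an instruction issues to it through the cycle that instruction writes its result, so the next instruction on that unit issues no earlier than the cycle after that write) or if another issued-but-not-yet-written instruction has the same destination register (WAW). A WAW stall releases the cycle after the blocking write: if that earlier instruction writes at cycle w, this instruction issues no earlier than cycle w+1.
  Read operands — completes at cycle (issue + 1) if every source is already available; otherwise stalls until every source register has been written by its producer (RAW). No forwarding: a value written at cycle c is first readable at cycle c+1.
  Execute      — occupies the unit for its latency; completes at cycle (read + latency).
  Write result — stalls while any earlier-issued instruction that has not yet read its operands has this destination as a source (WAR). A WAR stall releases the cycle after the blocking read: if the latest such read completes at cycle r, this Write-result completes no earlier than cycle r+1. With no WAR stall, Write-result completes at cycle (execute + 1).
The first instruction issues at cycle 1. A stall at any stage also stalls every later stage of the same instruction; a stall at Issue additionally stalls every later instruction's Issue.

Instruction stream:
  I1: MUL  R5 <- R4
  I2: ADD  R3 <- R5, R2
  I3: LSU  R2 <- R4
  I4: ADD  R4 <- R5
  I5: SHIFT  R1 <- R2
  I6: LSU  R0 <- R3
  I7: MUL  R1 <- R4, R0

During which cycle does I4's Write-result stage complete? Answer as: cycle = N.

c1: I1→MUL
c2: I1 RO | I2→ADD
c3: I3→LSU
c4: I3 RO
c5: I3 EX
c8: I1 EX
c9: I1 WR R5
c10: I2 RO
c11: I3 WR R2
c12: I2 EX
c13: I2 WR R3
c14: I4→ADD
c15: I4 RO | I5→SHIFT
c16: I5 RO | I6→LSU
c17: I4 EX | I5 EX | I6 RO
c18: I4 WR R4 | I5 WR R1 | I6 EX
c19: I6 WR R0 | I7→MUL
c20: I7 RO
c26: I7 EX
c27: I7 WR R1

cycle = 18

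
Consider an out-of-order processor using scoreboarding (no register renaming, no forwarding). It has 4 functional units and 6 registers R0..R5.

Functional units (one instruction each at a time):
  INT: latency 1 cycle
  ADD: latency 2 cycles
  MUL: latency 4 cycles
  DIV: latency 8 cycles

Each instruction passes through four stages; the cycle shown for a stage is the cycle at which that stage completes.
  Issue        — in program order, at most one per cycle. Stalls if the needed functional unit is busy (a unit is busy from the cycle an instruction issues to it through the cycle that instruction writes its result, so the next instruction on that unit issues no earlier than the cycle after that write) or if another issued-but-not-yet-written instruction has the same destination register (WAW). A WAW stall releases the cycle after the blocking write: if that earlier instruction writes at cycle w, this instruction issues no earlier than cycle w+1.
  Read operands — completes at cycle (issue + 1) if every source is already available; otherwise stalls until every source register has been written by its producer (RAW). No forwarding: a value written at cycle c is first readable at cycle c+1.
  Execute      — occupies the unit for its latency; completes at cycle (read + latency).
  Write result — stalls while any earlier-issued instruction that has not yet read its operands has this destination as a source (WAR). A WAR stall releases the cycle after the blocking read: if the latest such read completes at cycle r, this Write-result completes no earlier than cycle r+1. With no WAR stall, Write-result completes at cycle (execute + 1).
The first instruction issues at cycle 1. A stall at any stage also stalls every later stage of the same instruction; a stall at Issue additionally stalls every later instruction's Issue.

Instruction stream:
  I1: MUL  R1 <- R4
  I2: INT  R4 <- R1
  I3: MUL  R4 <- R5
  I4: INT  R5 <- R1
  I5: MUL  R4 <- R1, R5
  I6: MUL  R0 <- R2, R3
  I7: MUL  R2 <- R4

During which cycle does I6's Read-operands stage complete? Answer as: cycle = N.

cycle = 26

1) issue 1, read 2, done 6, write 7
2) issue 2, read 8, done 9, write 10  <RAW R1: wait I1 write@7>
3) issue 11, read 12, done 16, write 17  <WAW R4: wait I2 write@10>
4) issue 12, read 13, done 14, write 15
5) issue 18, read 19, done 23, write 24  <struct: MUL busy until I3 writes@17>
6) issue 25, read 26, done 30, write 31  <struct: MUL busy until I5 writes@24>
7) issue 32, read 33, done 37, write 38  <struct: MUL busy until I6 writes@31>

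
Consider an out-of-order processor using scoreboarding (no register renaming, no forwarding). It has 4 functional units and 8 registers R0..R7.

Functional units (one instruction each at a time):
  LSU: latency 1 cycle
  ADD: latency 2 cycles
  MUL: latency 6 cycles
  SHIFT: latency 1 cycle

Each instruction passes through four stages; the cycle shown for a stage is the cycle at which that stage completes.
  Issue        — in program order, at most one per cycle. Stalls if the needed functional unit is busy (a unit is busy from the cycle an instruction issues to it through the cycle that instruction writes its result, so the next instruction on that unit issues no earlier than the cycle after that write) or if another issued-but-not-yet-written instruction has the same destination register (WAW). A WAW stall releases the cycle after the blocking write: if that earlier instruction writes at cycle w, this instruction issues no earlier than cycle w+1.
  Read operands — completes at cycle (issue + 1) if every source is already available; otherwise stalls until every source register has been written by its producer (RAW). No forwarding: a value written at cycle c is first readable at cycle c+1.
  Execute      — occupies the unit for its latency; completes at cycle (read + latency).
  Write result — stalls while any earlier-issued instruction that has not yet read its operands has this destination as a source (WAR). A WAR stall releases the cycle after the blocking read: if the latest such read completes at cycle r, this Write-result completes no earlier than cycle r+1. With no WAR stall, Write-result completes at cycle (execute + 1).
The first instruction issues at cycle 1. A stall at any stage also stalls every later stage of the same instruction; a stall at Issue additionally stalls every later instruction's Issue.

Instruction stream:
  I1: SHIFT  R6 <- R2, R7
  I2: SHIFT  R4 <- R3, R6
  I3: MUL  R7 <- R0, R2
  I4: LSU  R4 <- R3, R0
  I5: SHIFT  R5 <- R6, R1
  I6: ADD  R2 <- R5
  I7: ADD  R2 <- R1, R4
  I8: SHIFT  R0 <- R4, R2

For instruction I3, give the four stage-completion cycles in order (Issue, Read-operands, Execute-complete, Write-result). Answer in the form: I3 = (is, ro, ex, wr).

I3 = (6, 7, 13, 14)

[1] I1 issues→SHIFT
[2] I1 reads
[3] I1 exec-done
[4] I1 writes R6
[5] I2 issues→SHIFT
[6] I2 reads · I3 issues→MUL
[7] I2 exec-done · I3 reads
[8] I2 writes R4
[9] I4 issues→LSU
[10] I4 reads · I5 issues→SHIFT
[11] I4 exec-done · I5 reads · I6 issues→ADD
[12] I4 writes R4 · I5 exec-done
[13] I3 exec-done · I5 writes R5
[14] I3 writes R7 · I6 reads
[16] I6 exec-done
[17] I6 writes R2
[18] I7 issues→ADD
[19] I7 reads · I8 issues→SHIFT
[21] I7 exec-done
[22] I7 writes R2
[23] I8 reads
[24] I8 exec-done
[25] I8 writes R0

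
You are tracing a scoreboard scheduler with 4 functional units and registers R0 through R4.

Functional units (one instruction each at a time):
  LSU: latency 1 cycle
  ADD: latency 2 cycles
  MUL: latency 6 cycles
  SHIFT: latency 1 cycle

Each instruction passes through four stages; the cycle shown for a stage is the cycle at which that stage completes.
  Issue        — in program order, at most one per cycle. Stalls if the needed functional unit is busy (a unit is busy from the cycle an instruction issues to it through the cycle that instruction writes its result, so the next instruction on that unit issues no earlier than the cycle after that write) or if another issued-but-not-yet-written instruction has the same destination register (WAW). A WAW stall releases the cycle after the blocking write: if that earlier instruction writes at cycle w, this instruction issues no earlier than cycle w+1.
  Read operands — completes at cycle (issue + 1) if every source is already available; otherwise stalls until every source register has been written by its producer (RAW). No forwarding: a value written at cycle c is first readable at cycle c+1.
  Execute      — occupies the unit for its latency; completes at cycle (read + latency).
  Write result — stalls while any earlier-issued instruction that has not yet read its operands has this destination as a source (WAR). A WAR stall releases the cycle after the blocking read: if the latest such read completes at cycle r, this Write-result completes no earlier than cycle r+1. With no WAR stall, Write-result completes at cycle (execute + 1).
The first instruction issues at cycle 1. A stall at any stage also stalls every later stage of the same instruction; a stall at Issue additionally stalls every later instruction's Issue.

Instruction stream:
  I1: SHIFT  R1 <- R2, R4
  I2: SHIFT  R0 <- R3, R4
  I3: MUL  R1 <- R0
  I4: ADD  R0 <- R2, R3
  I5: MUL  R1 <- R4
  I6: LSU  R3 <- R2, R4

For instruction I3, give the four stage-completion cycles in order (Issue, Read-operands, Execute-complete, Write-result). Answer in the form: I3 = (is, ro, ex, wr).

I3 = (6, 9, 15, 16)

I1 -> (1, 2, 3, 4)
I2 -> (5, 6, 7, 8)  // struct: SHIFT busy until I1 writes@4
I3 -> (6, 9, 15, 16)  // RAW R0: wait I2 write@8
I4 -> (9, 10, 12, 13)  // WAW R0: wait I2 write@8
I5 -> (17, 18, 24, 25)  // struct: MUL busy until I3 writes@16
I6 -> (18, 19, 20, 21)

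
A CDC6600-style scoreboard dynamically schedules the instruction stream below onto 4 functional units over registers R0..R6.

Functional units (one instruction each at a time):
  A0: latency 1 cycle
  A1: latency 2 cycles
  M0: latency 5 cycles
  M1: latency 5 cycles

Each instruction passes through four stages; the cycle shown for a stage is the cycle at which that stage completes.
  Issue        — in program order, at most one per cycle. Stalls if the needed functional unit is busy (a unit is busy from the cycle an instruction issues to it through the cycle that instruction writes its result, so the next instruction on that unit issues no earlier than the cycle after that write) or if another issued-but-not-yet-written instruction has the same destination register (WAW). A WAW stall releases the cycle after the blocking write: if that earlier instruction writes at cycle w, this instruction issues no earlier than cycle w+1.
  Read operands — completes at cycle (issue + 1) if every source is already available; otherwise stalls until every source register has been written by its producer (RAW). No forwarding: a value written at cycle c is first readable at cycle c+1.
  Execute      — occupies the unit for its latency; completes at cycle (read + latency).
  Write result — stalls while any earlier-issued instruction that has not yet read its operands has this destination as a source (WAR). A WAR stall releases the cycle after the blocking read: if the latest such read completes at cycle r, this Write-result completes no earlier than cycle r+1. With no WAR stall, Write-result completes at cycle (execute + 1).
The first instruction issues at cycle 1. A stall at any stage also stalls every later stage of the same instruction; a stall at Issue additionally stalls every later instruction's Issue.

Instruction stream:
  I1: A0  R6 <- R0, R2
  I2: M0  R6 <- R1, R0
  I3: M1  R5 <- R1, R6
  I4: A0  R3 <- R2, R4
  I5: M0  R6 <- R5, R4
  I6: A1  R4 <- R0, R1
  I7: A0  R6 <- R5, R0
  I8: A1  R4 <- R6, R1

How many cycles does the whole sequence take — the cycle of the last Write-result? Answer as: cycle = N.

c1: I1 issues→A0
c2: I1 reads
c3: I1 exec-done
c4: I1 writes R6
c5: I2 issues→M0
c6: I2 reads · I3 issues→M1
c7: I4 issues→A0
c8: I4 reads
c9: I4 exec-done
c10: I4 writes R3
c11: I2 exec-done
c12: I2 writes R6
c13: I3 reads · I5 issues→M0
c14: I6 issues→A1
c15: I6 reads
c17: I6 exec-done
c18: I3 exec-done
c19: I3 writes R5
c20: I5 reads
c21: I6 writes R4
c25: I5 exec-done
c26: I5 writes R6
c27: I7 issues→A0
c28: I7 reads · I8 issues→A1
c29: I7 exec-done
c30: I7 writes R6
c31: I8 reads
c33: I8 exec-done
c34: I8 writes R4

cycle = 34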